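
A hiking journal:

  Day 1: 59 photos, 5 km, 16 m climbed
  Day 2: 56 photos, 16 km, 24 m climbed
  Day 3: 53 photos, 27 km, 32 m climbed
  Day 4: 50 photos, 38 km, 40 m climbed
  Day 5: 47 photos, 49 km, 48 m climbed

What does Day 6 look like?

Photos — −3 each step: 59, 56, 53, 50, 47 → 44.
Km: +11 each step, so 5, 16, 27, 38, 49 → 60.
M climbed: +8 each step, so 16, 24, 32, 40, 48 → 56.
So the next record is 44 photos, 60 km, 56 m climbed.

44 photos, 60 km, 56 m climbed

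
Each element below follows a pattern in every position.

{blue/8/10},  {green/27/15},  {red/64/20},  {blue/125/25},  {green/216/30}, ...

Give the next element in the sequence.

For the colour, repeats blue → green → red: blue, green, red, blue, green → red.
Second value: perfect cubes: 2³, 3³, 4³, …; 8, 27, 64, 125, 216 → 343.
Third value: +5 each step; 10, 15, 20, 25, 30 → 35.
Putting it together: {red/343/35}.

{red/343/35}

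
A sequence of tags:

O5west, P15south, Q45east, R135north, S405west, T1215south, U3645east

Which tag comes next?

V10935north

Letter: letters move forward 1 place in the alphabet, so O, P, Q, R, S, T, U → V.
Second component goes 5, 15, 45, 135, 405, 1215, 3645 → 10935 (×3 each step).
Direction goes west, south, east, north, west, south, east → north (repeats west → south → east → north).
So the next tag is V10935north.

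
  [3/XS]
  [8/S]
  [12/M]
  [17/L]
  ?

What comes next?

[21/XL]

First entry: alternating steps +5, +4, +5, +4, …, so 3, 8, 12, 17 → 21.
Size — runs through clothing sizes XS→XL: XS, S, M, L → XL.
So the next tuple is [21/XL].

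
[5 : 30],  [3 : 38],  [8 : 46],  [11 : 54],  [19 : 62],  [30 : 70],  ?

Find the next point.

First value: each term is the sum of the two before it; 5, 3, 8, 11, 19, 30 → 49.
Second value: 30, 38, 46, 54, 62, 70 → 78 (+8 each step).
So the next point is [49 : 78].

[49 : 78]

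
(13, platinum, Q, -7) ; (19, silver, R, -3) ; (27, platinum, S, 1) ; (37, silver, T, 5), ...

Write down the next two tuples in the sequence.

(49, platinum, U, 9), (63, silver, V, 13)

First entry: differences are 6, 8, 10, … (increasing by 2 each time), so 13, 19, 27, 37 → 49 → 63.
Metal: platinum, silver, platinum, silver → platinum → silver (alternates platinum ↔ silver).
Letter: letters move forward 1 place in the alphabet, so Q, R, S, T → U → V.
Fourth entry — +4 each step: -7, -3, 1, 5 → 9 → 13.
So the next two tuples are (49, platinum, U, 9) and (63, silver, V, 13).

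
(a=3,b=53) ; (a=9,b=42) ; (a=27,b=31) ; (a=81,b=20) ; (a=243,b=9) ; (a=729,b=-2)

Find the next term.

A: 3, 9, 27, 81, 243, 729 → 2187 (×3 each step).
B: −11 each step; 53, 42, 31, 20, 9, -2 → -13.
So the next term is (a=2187,b=-13).

(a=2187,b=-13)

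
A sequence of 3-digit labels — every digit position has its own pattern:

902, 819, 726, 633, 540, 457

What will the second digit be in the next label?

6

Second digit: +1 each step, mod 10; 0, 1, 2, 3, 4, 5 → 6.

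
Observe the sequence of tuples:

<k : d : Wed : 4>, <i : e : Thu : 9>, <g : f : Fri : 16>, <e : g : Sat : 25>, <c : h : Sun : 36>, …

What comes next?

<a : i : Mon : 49>

First letter: k, i, g, e, c → a (letters move back 2 places in the alphabet).
Second letter — letters move forward 1 place in the alphabet: d, e, f, g, h → i.
For the day, runs through the weekdays Mon→Sun: Wed, Thu, Fri, Sat, Sun → Mon.
For the fourth entry, perfect squares: 2², 3², 4², …: 4, 9, 16, 25, 36 → 49.
Putting it together: <a : i : Mon : 49>.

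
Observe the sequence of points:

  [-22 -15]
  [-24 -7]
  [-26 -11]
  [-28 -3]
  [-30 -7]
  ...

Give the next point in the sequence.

[-32 1]

For the first entry, −2 each step: -22, -24, -26, -28, -30 → -32.
Second entry — alternating steps +8, −4, +8, −4, …: -15, -7, -11, -3, -7 → 1.
So the next point is [-32 1].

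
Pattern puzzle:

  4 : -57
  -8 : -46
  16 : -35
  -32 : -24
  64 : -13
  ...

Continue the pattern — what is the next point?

First slot: ×(-2) each step; 4, -8, 16, -32, 64 → -128.
Second slot: +11 each step; -57, -46, -35, -24, -13 → -2.
So the next point is -128 : -2.

-128 : -2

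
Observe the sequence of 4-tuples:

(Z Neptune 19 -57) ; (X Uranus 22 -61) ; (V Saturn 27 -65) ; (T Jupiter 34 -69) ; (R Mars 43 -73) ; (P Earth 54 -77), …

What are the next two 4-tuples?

(N Venus 67 -81), (L Mercury 82 -85)

Letter goes Z, X, V, T, R, P → N → L (letters move back 2 places in the alphabet).
Planet goes Neptune, Uranus, Saturn, Jupiter, Mars, Earth → Venus → Mercury (runs backward through the planets Mercury→Neptune).
Third value — differences are 3, 5, 7, … (increasing by 2 each time): 19, 22, 27, 34, 43, 54 → 67 → 82.
Fourth value — −4 each step: -57, -61, -65, -69, -73, -77 → -81 → -85.
Putting the parts together: (N Venus 67 -81) and then (L Mercury 82 -85).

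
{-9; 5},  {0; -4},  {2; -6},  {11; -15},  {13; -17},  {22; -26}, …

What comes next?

First part — alternating steps +9, +2, +9, +2, …: -9, 0, 2, 11, 13, 22 → 24.
Second part: together with the first part always sums to -4; 5, -4, -6, -15, -17, -26 → -28.
So the next term is {24; -28}.

{24; -28}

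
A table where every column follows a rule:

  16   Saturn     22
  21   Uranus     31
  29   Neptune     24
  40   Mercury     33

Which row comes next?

54  Venus  26

For the first component, differences are 5, 8, 11, … (increasing by 3 each time): 16, 21, 29, 40 → 54.
Planet: runs through the planets Mercury→Neptune; Saturn, Uranus, Neptune, Mercury → Venus.
Third component goes 22, 31, 24, 33 → 26 (alternating steps +9, −7, +9, −7, …).
Combining the parts gives 54  Venus  26.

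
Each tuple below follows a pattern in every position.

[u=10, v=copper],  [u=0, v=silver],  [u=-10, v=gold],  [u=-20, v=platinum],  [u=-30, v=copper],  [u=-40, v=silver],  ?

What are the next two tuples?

[u=-50, v=gold], [u=-60, v=platinum]

U goes 10, 0, -10, -20, -30, -40 → -50 → -60 (−10 each step).
V goes copper, silver, gold, platinum, copper, silver → gold → platinum (repeats copper → silver → gold → platinum).
So the next two tuples are [u=-50, v=gold] and [u=-60, v=platinum].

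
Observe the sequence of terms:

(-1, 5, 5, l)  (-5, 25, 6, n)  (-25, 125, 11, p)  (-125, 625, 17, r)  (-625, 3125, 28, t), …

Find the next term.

First part: ×5 each step; -1, -5, -25, -125, -625 → -3125.
Second part goes 5, 25, 125, 625, 3125 → 15625 (×5 each step).
For the third part, each term is the sum of the two before it: 5, 6, 11, 17, 28 → 45.
Letter: letters move forward 2 places in the alphabet; l, n, p, r, t → v.
Putting it together: (-3125, 15625, 45, v).

(-3125, 15625, 45, v)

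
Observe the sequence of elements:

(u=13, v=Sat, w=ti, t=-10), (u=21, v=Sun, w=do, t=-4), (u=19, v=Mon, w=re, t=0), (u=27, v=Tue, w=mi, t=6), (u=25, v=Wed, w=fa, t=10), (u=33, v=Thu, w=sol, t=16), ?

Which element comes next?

U: alternating steps +8, −2, +8, −2, …, so 13, 21, 19, 27, 25, 33 → 31.
V goes Sat, Sun, Mon, Tue, Wed, Thu → Fri (runs through the weekdays Mon→Sun).
W: runs through the solfège scale do→ti, so ti, do, re, mi, fa, sol → la.
T: alternating steps +6, +4, +6, +4, …, so -10, -4, 0, 6, 10, 16 → 20.
So the next element is (u=31, v=Fri, w=la, t=20).

(u=31, v=Fri, w=la, t=20)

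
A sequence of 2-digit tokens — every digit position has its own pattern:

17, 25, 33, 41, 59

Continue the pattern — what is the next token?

For the first digit, +1 each step, mod 10: 1, 2, 3, 4, 5 → 6.
Second digit goes 7, 5, 3, 1, 9 → 7 (−2 each step, mod 10).
Putting it together: 67.

67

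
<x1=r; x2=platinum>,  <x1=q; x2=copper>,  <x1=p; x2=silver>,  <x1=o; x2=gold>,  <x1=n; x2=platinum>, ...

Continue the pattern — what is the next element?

X1 — letters move back 1 place in the alphabet: r, q, p, o, n → m.
X2: platinum, copper, silver, gold, platinum → copper (repeats platinum → copper → silver → gold).
Combining the parts gives <x1=m; x2=copper>.

<x1=m; x2=copper>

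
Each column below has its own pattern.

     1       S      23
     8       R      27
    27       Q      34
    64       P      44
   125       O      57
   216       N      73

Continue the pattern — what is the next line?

343  M  92

First component: 1, 8, 27, 64, 125, 216 → 343 (perfect cubes: 1³, 2³, 3³, …).
Letter: letters move back 1 place in the alphabet, so S, R, Q, P, O, N → M.
Third component: differences are 4, 7, 10, … (increasing by 3 each time); 23, 27, 34, 44, 57, 73 → 92.
So the next line is 343  M  92.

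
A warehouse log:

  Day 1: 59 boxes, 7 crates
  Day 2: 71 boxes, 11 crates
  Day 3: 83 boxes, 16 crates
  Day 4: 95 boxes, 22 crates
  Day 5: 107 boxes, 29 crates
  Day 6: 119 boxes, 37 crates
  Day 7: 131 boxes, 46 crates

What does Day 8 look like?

143 boxes, 56 crates

For the boxes, +12 each step: 59, 71, 83, 95, 107, 119, 131 → 143.
Crates goes 7, 11, 16, 22, 29, 37, 46 → 56 (differences are 4, 5, 6, … (increasing by 1 each time)).
So the next line is 143 boxes, 56 crates.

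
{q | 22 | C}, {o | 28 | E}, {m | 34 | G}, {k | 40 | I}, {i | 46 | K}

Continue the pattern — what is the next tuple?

First letter — letters move back 2 places in the alphabet: q, o, m, k, i → g.
Second coordinate: 22, 28, 34, 40, 46 → 52 (+6 each step).
Second letter: letters move forward 2 places in the alphabet, so C, E, G, I, K → M.
Putting it together: {g | 52 | M}.

{g | 52 | M}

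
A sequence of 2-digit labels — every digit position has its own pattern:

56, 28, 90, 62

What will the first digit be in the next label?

3

For the first digit, −3 each step, mod 10: 5, 2, 9, 6 → 3.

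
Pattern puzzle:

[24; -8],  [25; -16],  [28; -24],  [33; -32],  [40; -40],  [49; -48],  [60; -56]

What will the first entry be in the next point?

For the first entry, differences are 1, 3, 5, … (increasing by 2 each time): 24, 25, 28, 33, 40, 49, 60 → 73.

73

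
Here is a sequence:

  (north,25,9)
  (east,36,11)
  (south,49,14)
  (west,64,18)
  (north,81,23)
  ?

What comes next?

Direction: repeats north → east → south → west; north, east, south, west, north → east.
Second value: 25, 36, 49, 64, 81 → 100 (perfect squares: 5², 6², 7², …).
Third value: differences are 2, 3, 4, … (increasing by 1 each time); 9, 11, 14, 18, 23 → 29.
Combining the parts gives (east,100,29).

(east,100,29)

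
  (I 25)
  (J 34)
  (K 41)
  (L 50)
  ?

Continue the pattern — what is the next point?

(M 57)

Letter: letters move forward 1 place in the alphabet; I, J, K, L → M.
Second entry: alternating steps +9, +7, +9, +7, …; 25, 34, 41, 50 → 57.
Putting it together: (M 57).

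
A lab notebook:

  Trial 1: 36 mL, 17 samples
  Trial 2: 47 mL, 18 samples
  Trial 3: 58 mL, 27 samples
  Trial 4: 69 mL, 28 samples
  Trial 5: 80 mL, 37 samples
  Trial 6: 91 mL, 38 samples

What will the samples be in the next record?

Samples goes 17, 18, 27, 28, 37, 38 → 47 (alternating steps +1, +9, +1, +9, …).

47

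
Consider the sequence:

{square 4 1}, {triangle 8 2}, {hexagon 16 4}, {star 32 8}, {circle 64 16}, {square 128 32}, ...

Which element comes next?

Shape: square, triangle, hexagon, star, circle, square → triangle (repeats square → triangle → hexagon → star → circle).
Second slot — ×2 each step: 4, 8, 16, 32, 64, 128 → 256.
Third slot: ×2 each step, so 1, 2, 4, 8, 16, 32 → 64.
So the next element is {triangle 256 64}.

{triangle 256 64}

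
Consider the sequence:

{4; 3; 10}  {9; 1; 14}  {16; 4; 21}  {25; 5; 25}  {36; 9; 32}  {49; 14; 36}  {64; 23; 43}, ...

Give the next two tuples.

{81; 37; 47}, {100; 60; 54}

First part: perfect squares: 2², 3², 4², …, so 4, 9, 16, 25, 36, 49, 64 → 81 → 100.
Second part — each term is the sum of the two before it: 3, 1, 4, 5, 9, 14, 23 → 37 → 60.
For the third part, alternating steps +4, +7, +4, +7, …: 10, 14, 21, 25, 32, 36, 43 → 47 → 54.
So the next two tuples are {81; 37; 47} and {100; 60; 54}.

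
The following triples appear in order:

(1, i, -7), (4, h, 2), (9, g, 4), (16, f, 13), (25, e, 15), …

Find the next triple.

(36, d, 24)

First value: perfect squares: 1², 2², 3², …, so 1, 4, 9, 16, 25 → 36.
Letter: letters move back 1 place in the alphabet; i, h, g, f, e → d.
Third value goes -7, 2, 4, 13, 15 → 24 (alternating steps +9, +2, +9, +2, …).
Putting it together: (36, d, 24).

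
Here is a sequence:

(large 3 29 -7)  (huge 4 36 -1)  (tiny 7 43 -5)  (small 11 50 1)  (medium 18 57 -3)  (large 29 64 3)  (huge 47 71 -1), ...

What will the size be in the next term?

Size: repeats large → huge → tiny → small → medium, so large, huge, tiny, small, medium, large, huge → tiny.
Second entry: each term is the sum of the two before it; 3, 4, 7, 11, 18, 29, 47 → 76.
Third entry goes 29, 36, 43, 50, 57, 64, 71 → 78 (+7 each step).
Fourth entry goes -7, -1, -5, 1, -3, 3, -1 → 5 (alternating steps +6, −4, +6, −4, …).

tiny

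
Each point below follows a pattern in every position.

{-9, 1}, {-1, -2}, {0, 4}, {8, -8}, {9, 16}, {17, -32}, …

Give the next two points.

{18, 64}, {26, -128}

First component — alternating steps +8, +1, +8, +1, …: -9, -1, 0, 8, 9, 17 → 18 → 26.
Second component goes 1, -2, 4, -8, 16, -32 → 64 → -128 (×(-2) each step).
Putting the parts together: {18, 64} and then {26, -128}.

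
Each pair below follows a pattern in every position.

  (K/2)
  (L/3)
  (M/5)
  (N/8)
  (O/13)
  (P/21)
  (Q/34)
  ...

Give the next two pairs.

Letter: letters move forward 1 place in the alphabet; K, L, M, N, O, P, Q → R → S.
Second coordinate: 2, 3, 5, 8, 13, 21, 34 → 55 → 89 (each term is the sum of the two before it).
So the next two pairs are (R/55) and (S/89).

(R/55), (S/89)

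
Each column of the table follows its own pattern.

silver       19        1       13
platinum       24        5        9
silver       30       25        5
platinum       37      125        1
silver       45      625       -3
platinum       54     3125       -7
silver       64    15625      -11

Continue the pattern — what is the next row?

platinum  75  78125  -15

For the metal, alternates silver ↔ platinum: silver, platinum, silver, platinum, silver, platinum, silver → platinum.
Second component: differences are 5, 6, 7, … (increasing by 1 each time); 19, 24, 30, 37, 45, 54, 64 → 75.
Third component goes 1, 5, 25, 125, 625, 3125, 15625 → 78125 (×5 each step).
Fourth component: −4 each step; 13, 9, 5, 1, -3, -7, -11 → -15.
So the next row is platinum  75  78125  -15.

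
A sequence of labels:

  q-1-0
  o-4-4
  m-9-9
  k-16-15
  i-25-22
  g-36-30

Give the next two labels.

e-49-39, c-64-49

Letter goes q, o, m, k, i, g → e → c (letters move back 2 places in the alphabet).
Second component goes 1, 4, 9, 16, 25, 36 → 49 → 64 (perfect squares: 1², 2², 3², …).
Third component: differences are 4, 5, 6, … (increasing by 1 each time), so 0, 4, 9, 15, 22, 30 → 39 → 49.
Putting the parts together: e-49-39 and then c-64-49.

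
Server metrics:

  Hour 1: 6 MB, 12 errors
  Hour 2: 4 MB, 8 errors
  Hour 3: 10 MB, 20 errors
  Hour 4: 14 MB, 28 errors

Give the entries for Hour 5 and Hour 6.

24 MB, 48 errors; 38 MB, 76 errors

MB: each term is the sum of the two before it, so 6, 4, 10, 14 → 24 → 38.
Errors goes 12, 8, 20, 28 → 48 → 76 (always 2 × the MB).
Putting the parts together: 24 MB, 48 errors and then 38 MB, 76 errors.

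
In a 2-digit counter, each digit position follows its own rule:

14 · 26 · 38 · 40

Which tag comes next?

First digit: +1 each step, mod 10; 1, 2, 3, 4 → 5.
Second digit goes 4, 6, 8, 0 → 2 (+2 each step, mod 10).
So the next tag is 52.

52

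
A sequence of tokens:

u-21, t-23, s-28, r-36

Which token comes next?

q-47

Letter: letters move back 1 place in the alphabet; u, t, s, r → q.
Second component: differences are 2, 5, 8, … (increasing by 3 each time); 21, 23, 28, 36 → 47.
Putting it together: q-47.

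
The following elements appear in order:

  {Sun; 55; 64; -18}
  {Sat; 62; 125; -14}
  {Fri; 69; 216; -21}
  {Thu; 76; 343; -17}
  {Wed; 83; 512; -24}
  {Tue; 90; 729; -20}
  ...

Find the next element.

{Mon; 97; 1000; -27}

Day: Sun, Sat, Fri, Thu, Wed, Tue → Mon (runs backward through the weekdays Mon→Sun).
Second slot: +7 each step; 55, 62, 69, 76, 83, 90 → 97.
Third slot goes 64, 125, 216, 343, 512, 729 → 1000 (perfect cubes: 4³, 5³, 6³, …).
Fourth slot: alternating steps +4, −7, +4, −7, …; -18, -14, -21, -17, -24, -20 → -27.
So the next element is {Mon; 97; 1000; -27}.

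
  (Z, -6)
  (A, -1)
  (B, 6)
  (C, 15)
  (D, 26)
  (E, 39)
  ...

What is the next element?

(F, 54)

Letter: Z, A, B, C, D, E → F (letters move forward 1 place in the alphabet, wrapping Z→A).
Second coordinate: -6, -1, 6, 15, 26, 39 → 54 (differences are 5, 7, 9, … (increasing by 2 each time)).
Combining the parts gives (F, 54).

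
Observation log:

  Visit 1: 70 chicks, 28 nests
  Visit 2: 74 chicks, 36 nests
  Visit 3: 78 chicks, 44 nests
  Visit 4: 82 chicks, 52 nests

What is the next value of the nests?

60

Nests goes 28, 36, 44, 52 → 60 (+8 each step).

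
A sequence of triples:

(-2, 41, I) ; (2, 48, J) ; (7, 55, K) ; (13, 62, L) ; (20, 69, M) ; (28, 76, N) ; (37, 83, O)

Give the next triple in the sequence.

First entry: differences are 4, 5, 6, … (increasing by 1 each time); -2, 2, 7, 13, 20, 28, 37 → 47.
Second entry: +7 each step, so 41, 48, 55, 62, 69, 76, 83 → 90.
Letter: letters move forward 1 place in the alphabet, so I, J, K, L, M, N, O → P.
Putting it together: (47, 90, P).

(47, 90, P)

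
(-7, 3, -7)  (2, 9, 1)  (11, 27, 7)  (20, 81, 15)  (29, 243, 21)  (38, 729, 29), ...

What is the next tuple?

First coordinate: +9 each step; -7, 2, 11, 20, 29, 38 → 47.
Second coordinate: 3, 9, 27, 81, 243, 729 → 2187 (×3 each step).
Third coordinate — alternating steps +8, +6, +8, +6, …: -7, 1, 7, 15, 21, 29 → 35.
Combining the parts gives (47, 2187, 35).

(47, 2187, 35)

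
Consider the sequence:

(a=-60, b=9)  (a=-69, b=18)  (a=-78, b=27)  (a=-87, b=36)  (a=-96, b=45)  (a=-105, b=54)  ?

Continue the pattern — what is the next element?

A: -60, -69, -78, -87, -96, -105 → -114 (−9 each step).
B goes 9, 18, 27, 36, 45, 54 → 63 (together with the a always sums to -51).
Combining the parts gives (a=-114, b=63).

(a=-114, b=63)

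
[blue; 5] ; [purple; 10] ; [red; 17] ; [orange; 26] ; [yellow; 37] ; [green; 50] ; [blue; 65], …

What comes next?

[purple; 82]

Colour: repeats blue → purple → red → orange → yellow → green, so blue, purple, red, orange, yellow, green, blue → purple.
Second coordinate — differences are 5, 7, 9, … (increasing by 2 each time): 5, 10, 17, 26, 37, 50, 65 → 82.
Putting it together: [purple; 82].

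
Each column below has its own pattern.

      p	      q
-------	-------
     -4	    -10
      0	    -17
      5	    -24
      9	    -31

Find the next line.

14  -38

Column p: alternating steps +4, +5, +4, +5, …, so -4, 0, 5, 9 → 14.
Column q goes -10, -17, -24, -31 → -38 (−7 each step).
So the next line is 14  -38.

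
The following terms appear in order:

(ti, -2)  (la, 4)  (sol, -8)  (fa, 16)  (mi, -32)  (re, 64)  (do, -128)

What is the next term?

Note goes ti, la, sol, fa, mi, re, do → ti (runs backward through the solfège scale do→ti).
Second component: ×(-2) each step, so -2, 4, -8, 16, -32, 64, -128 → 256.
So the next term is (ti, 256).

(ti, 256)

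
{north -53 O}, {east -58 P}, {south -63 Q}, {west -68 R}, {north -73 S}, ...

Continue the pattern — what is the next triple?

{east -78 T}

Direction goes north, east, south, west, north → east (repeats north → east → south → west).
Second entry: -53, -58, -63, -68, -73 → -78 (−5 each step).
Letter: O, P, Q, R, S → T (letters move forward 1 place in the alphabet).
So the next triple is {east -78 T}.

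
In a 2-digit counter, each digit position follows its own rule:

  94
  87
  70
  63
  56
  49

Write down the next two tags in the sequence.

32 then 25

First digit: −1 each step, mod 10; 9, 8, 7, 6, 5, 4 → 3 → 2.
Second digit: +3 each step, mod 10; 4, 7, 0, 3, 6, 9 → 2 → 5.
So the next two tags are 32 and 25.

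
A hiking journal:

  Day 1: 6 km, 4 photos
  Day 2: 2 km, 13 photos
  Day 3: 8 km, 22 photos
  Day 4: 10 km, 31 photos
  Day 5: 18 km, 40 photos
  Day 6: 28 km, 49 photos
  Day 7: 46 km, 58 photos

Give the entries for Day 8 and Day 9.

74 km, 67 photos; 120 km, 76 photos

Km — each term is the sum of the two before it: 6, 2, 8, 10, 18, 28, 46 → 74 → 120.
Photos: 4, 13, 22, 31, 40, 49, 58 → 67 → 76 (+9 each step).
So the next two records are 74 km, 67 photos and 120 km, 76 photos.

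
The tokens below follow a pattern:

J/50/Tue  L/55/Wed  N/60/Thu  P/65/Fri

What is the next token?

R/70/Sat

Letter goes J, L, N, P → R (letters move forward 2 places in the alphabet).
Second component: +5 each step, so 50, 55, 60, 65 → 70.
Day: runs through the weekdays Mon→Sun, so Tue, Wed, Thu, Fri → Sat.
Putting it together: R/70/Sat.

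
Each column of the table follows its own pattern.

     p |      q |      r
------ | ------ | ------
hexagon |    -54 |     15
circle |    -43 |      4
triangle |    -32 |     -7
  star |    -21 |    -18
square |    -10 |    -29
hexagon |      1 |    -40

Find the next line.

circle  12  -51

For the column p, repeats hexagon → circle → triangle → star → square: hexagon, circle, triangle, star, square, hexagon → circle.
Column q goes -54, -43, -32, -21, -10, 1 → 12 (+11 each step).
Column r: 15, 4, -7, -18, -29, -40 → -51 (−11 each step).
So the next line is circle  12  -51.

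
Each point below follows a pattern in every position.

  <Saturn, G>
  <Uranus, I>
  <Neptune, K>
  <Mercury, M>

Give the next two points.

<Venus, O>, <Earth, Q>

Planet goes Saturn, Uranus, Neptune, Mercury → Venus → Earth (runs through the planets Mercury→Neptune).
Letter goes G, I, K, M → O → Q (letters move forward 2 places in the alphabet).
So the next two points are <Venus, O> and <Earth, Q>.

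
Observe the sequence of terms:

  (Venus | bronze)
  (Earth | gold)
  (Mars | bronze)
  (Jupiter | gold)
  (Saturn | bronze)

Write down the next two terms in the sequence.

Planet goes Venus, Earth, Mars, Jupiter, Saturn → Uranus → Neptune (runs through the planets Mercury→Neptune).
Rank goes bronze, gold, bronze, gold, bronze → gold → bronze (alternates bronze ↔ gold).
Putting the parts together: (Uranus | gold) and then (Neptune | bronze).

(Uranus | gold), (Neptune | bronze)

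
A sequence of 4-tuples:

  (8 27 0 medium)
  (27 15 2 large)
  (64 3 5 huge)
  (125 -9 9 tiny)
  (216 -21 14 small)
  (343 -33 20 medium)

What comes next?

(512 -45 27 large)

First component: perfect cubes: 2³, 3³, 4³, …, so 8, 27, 64, 125, 216, 343 → 512.
Second component: −12 each step; 27, 15, 3, -9, -21, -33 → -45.
For the third component, differences are 2, 3, 4, … (increasing by 1 each time): 0, 2, 5, 9, 14, 20 → 27.
Size: medium, large, huge, tiny, small, medium → large (repeats medium → large → huge → tiny → small).
Combining the parts gives (512 -45 27 large).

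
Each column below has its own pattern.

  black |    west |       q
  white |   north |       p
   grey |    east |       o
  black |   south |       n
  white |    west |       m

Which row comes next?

grey  north  l

For the shade, repeats black → white → grey: black, white, grey, black, white → grey.
Direction goes west, north, east, south, west → north (repeats west → north → east → south).
Letter: letters move back 1 place in the alphabet, so q, p, o, n, m → l.
Putting it together: grey  north  l.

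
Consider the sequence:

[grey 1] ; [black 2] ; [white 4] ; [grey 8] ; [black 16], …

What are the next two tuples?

[white 32], [grey 64]

Shade: repeats grey → black → white; grey, black, white, grey, black → white → grey.
Second coordinate: 1, 2, 4, 8, 16 → 32 → 64 (×2 each step).
So the next two tuples are [white 32] and [grey 64].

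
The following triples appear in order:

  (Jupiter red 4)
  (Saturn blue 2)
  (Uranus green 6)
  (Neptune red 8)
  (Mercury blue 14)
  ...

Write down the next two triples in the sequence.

Planet goes Jupiter, Saturn, Uranus, Neptune, Mercury → Venus → Earth (runs through the planets Mercury→Neptune).
Colour: red, blue, green, red, blue → green → red (repeats red → blue → green).
Third part goes 4, 2, 6, 8, 14 → 22 → 36 (each term is the sum of the two before it).
So the next two triples are (Venus green 22) and (Earth red 36).

(Venus green 22), (Earth red 36)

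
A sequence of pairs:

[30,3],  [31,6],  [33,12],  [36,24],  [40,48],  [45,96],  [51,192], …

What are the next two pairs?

[58,384], [66,768]

For the first entry, differences are 1, 2, 3, … (increasing by 1 each time): 30, 31, 33, 36, 40, 45, 51 → 58 → 66.
For the second entry, ×2 each step: 3, 6, 12, 24, 48, 96, 192 → 384 → 768.
So the next two pairs are [58,384] and [66,768].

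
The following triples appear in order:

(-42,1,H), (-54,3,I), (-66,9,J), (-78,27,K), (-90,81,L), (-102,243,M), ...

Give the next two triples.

First value — −12 each step: -42, -54, -66, -78, -90, -102 → -114 → -126.
Second value — ×3 each step: 1, 3, 9, 27, 81, 243 → 729 → 2187.
Letter: letters move forward 1 place in the alphabet, so H, I, J, K, L, M → N → O.
Putting the parts together: (-114,729,N) and then (-126,2187,O).

(-114,729,N), (-126,2187,O)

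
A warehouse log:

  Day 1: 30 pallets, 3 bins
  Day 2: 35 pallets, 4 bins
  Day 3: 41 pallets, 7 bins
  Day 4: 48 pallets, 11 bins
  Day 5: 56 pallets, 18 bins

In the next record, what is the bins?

29

Bins: 3, 4, 7, 11, 18 → 29 (each term is the sum of the two before it).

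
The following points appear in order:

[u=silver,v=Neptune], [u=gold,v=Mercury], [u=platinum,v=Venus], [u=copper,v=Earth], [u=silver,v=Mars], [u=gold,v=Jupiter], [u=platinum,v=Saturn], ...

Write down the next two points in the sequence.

U goes silver, gold, platinum, copper, silver, gold, platinum → copper → silver (repeats silver → gold → platinum → copper).
V: runs through the planets Mercury→Neptune; Neptune, Mercury, Venus, Earth, Mars, Jupiter, Saturn → Uranus → Neptune.
Putting the parts together: [u=copper,v=Uranus] and then [u=silver,v=Neptune].

[u=copper,v=Uranus], [u=silver,v=Neptune]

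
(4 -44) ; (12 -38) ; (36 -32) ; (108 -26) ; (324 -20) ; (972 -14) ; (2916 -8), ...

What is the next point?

First coordinate: 4, 12, 36, 108, 324, 972, 2916 → 8748 (×3 each step).
Second coordinate goes -44, -38, -32, -26, -20, -14, -8 → -2 (+6 each step).
Putting it together: (8748 -2).

(8748 -2)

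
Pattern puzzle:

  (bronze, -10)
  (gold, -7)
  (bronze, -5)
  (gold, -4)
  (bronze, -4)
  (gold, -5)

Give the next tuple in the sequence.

(bronze, -7)

Rank: alternates bronze ↔ gold, so bronze, gold, bronze, gold, bronze, gold → bronze.
Second slot — differences are 3, 2, 1, … (decreasing by 1 each time): -10, -7, -5, -4, -4, -5 → -7.
Combining the parts gives (bronze, -7).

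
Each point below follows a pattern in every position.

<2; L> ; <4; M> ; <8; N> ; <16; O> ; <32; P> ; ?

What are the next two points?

<64; Q>, <128; R>

First coordinate: ×2 each step, so 2, 4, 8, 16, 32 → 64 → 128.
Letter goes L, M, N, O, P → Q → R (letters move forward 1 place in the alphabet).
Putting the parts together: <64; Q> and then <128; R>.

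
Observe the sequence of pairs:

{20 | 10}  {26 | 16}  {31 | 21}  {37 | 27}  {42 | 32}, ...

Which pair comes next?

{48 | 38}

First slot: 20, 26, 31, 37, 42 → 48 (alternating steps +6, +5, +6, +5, …).
Second slot: always 10 less than the first slot, so 10, 16, 21, 27, 32 → 38.
So the next pair is {48 | 38}.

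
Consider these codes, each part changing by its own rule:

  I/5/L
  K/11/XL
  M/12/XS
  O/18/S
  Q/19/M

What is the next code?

S/25/L

Letter — letters move forward 2 places in the alphabet: I, K, M, O, Q → S.
Second component: alternating steps +6, +1, +6, +1, …; 5, 11, 12, 18, 19 → 25.
Size goes L, XL, XS, S, M → L (runs through clothing sizes XS→XL).
So the next code is S/25/L.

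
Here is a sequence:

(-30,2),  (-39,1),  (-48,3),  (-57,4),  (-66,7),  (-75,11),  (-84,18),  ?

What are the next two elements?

(-93,29), (-102,47)

For the first slot, −9 each step: -30, -39, -48, -57, -66, -75, -84 → -93 → -102.
Second slot: 2, 1, 3, 4, 7, 11, 18 → 29 → 47 (each term is the sum of the two before it).
Putting the parts together: (-93,29) and then (-102,47).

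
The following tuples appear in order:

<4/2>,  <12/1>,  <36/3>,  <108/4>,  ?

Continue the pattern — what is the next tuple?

<324/7>

For the first coordinate, ×3 each step: 4, 12, 36, 108 → 324.
Second coordinate: 2, 1, 3, 4 → 7 (each term is the sum of the two before it).
Combining the parts gives <324/7>.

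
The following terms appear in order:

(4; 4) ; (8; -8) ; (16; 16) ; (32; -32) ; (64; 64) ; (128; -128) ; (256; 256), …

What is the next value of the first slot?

First slot: ×2 each step; 4, 8, 16, 32, 64, 128, 256 → 512.

512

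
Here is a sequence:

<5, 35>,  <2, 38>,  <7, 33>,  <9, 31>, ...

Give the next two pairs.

<16, 24>, <25, 15>

For the first coordinate, each term is the sum of the two before it: 5, 2, 7, 9 → 16 → 25.
Second coordinate: together with the first coordinate always sums to 40; 35, 38, 33, 31 → 24 → 15.
So the next two pairs are <16, 24> and <25, 15>.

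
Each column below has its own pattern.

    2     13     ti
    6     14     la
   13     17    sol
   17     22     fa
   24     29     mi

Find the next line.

First component: 2, 6, 13, 17, 24 → 28 (alternating steps +4, +7, +4, +7, …).
For the second component, differences are 1, 3, 5, … (increasing by 2 each time): 13, 14, 17, 22, 29 → 38.
Note — runs backward through the solfège scale do→ti: ti, la, sol, fa, mi → re.
So the next line is 28  38  re.

28  38  re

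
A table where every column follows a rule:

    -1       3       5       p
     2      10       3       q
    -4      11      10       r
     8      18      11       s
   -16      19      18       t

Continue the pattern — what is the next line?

32  26  19  u

First component: ×(-2) each step; -1, 2, -4, 8, -16 → 32.
For the second component, alternating steps +7, +1, +7, +1, …: 3, 10, 11, 18, 19 → 26.
Third component: always the previous value of the second component; 5, 3, 10, 11, 18 → 19.
Letter: p, q, r, s, t → u (letters move forward 1 place in the alphabet).
Putting it together: 32  26  19  u.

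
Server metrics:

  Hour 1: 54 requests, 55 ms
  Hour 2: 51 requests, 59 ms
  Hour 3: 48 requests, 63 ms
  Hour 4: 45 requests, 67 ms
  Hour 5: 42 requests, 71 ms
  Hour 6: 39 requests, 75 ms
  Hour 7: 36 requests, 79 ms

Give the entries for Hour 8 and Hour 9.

33 requests, 83 ms; 30 requests, 87 ms

Requests: 54, 51, 48, 45, 42, 39, 36 → 33 → 30 (−3 each step).
Ms: 55, 59, 63, 67, 71, 75, 79 → 83 → 87 (+4 each step).
So the next two lines are 33 requests, 83 ms and 30 requests, 87 ms.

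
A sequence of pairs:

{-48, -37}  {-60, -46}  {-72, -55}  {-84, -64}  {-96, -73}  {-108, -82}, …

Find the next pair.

{-120, -91}

First coordinate goes -48, -60, -72, -84, -96, -108 → -120 (−12 each step).
Second coordinate — −9 each step: -37, -46, -55, -64, -73, -82 → -91.
Putting it together: {-120, -91}.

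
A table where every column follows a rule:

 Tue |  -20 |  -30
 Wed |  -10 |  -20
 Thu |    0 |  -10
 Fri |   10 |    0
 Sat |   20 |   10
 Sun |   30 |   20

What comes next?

Day: Tue, Wed, Thu, Fri, Sat, Sun → Mon (runs through the weekdays Mon→Sun).
Second component: +10 each step; -20, -10, 0, 10, 20, 30 → 40.
Third component goes -30, -20, -10, 0, 10, 20 → 30 (always 10 less than the second component).
Putting it together: Mon  40  30.

Mon  40  30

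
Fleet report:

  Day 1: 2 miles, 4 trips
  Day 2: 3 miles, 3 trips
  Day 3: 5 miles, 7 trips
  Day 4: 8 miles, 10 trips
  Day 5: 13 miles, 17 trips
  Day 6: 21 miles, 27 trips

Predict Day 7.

34 miles, 44 trips

Miles goes 2, 3, 5, 8, 13, 21 → 34 (each term is the sum of the two before it).
Trips: 4, 3, 7, 10, 17, 27 → 44 (each term is the sum of the two before it).
So the next row is 34 miles, 44 trips.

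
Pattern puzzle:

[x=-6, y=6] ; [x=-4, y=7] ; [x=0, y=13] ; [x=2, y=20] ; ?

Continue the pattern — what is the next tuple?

[x=6, y=33]

X — alternating steps +2, +4, +2, +4, …: -6, -4, 0, 2 → 6.
Y: 6, 7, 13, 20 → 33 (each term is the sum of the two before it).
Putting it together: [x=6, y=33].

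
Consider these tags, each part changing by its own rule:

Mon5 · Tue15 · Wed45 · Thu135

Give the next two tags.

Day: runs through the weekdays Mon→Sun, so Mon, Tue, Wed, Thu → Fri → Sat.
Second component: 5, 15, 45, 135 → 405 → 1215 (×3 each step).
Putting the parts together: Fri405 and then Sat1215.

Fri405, Sat1215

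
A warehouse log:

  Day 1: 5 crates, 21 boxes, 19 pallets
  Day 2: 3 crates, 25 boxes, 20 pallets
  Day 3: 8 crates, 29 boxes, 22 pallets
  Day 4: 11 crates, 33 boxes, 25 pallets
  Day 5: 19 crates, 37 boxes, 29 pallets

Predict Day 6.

30 crates, 41 boxes, 34 pallets

Crates: each term is the sum of the two before it; 5, 3, 8, 11, 19 → 30.
Boxes — +4 each step: 21, 25, 29, 33, 37 → 41.
Pallets: 19, 20, 22, 25, 29 → 34 (differences are 1, 2, 3, … (increasing by 1 each time)).
Putting it together: 30 crates, 41 boxes, 34 pallets.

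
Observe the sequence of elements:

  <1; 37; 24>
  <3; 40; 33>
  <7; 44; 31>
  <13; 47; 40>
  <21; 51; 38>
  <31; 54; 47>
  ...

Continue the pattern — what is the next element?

<43; 58; 45>

First slot — differences are 2, 4, 6, … (increasing by 2 each time): 1, 3, 7, 13, 21, 31 → 43.
Second slot: alternating steps +3, +4, +3, +4, …, so 37, 40, 44, 47, 51, 54 → 58.
Third slot: 24, 33, 31, 40, 38, 47 → 45 (alternating steps +9, −2, +9, −2, …).
Putting it together: <43; 58; 45>.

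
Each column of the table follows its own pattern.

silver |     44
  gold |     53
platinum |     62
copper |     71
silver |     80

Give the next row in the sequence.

Metal: silver, gold, platinum, copper, silver → gold (repeats silver → gold → platinum → copper).
Second component: +9 each step, so 44, 53, 62, 71, 80 → 89.
Combining the parts gives gold  89.

gold  89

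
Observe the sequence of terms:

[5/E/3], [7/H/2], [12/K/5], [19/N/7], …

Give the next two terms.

[31/Q/12], [50/T/19]

First slot — each term is the sum of the two before it: 5, 7, 12, 19 → 31 → 50.
Letter: E, H, K, N → Q → T (letters move forward 3 places in the alphabet).
Third slot goes 3, 2, 5, 7 → 12 → 19 (each term is the sum of the two before it).
So the next two terms are [31/Q/12] and [50/T/19].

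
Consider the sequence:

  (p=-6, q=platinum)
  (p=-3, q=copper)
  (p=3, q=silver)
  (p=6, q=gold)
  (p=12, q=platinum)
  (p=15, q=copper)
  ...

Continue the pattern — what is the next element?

P — alternating steps +3, +6, +3, +6, …: -6, -3, 3, 6, 12, 15 → 21.
For the q, repeats platinum → copper → silver → gold: platinum, copper, silver, gold, platinum, copper → silver.
Putting it together: (p=21, q=silver).

(p=21, q=silver)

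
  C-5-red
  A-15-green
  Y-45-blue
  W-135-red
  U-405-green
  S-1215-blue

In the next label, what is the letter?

Q

Letter: letters move back 2 places in the alphabet, wrapping A→Z; C, A, Y, W, U, S → Q.
For the second component, ×3 each step: 5, 15, 45, 135, 405, 1215 → 3645.
For the colour, repeats red → green → blue: red, green, blue, red, green, blue → red.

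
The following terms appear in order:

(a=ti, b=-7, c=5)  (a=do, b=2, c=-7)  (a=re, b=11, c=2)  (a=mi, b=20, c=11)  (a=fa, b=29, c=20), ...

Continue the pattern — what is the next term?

A: ti, do, re, mi, fa → sol (runs through the solfège scale do→ti).
B: +9 each step; -7, 2, 11, 20, 29 → 38.
C: always the previous value of the b, so 5, -7, 2, 11, 20 → 29.
Putting it together: (a=sol, b=38, c=29).

(a=sol, b=38, c=29)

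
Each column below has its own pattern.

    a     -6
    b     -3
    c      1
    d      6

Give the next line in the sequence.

For the letter, letters move forward 1 place in the alphabet: a, b, c, d → e.
Second component — differences are 3, 4, 5, … (increasing by 1 each time): -6, -3, 1, 6 → 12.
So the next line is e  12.

e  12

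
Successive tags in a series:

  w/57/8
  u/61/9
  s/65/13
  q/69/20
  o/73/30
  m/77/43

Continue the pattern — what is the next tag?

k/81/59

Letter: w, u, s, q, o, m → k (letters move back 2 places in the alphabet).
For the second component, +4 each step: 57, 61, 65, 69, 73, 77 → 81.
Third component: differences are 1, 4, 7, … (increasing by 3 each time), so 8, 9, 13, 20, 30, 43 → 59.
Combining the parts gives k/81/59.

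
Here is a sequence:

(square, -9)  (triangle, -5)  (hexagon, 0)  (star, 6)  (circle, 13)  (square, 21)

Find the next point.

Shape: square, triangle, hexagon, star, circle, square → triangle (repeats square → triangle → hexagon → star → circle).
For the second coordinate, differences are 4, 5, 6, … (increasing by 1 each time): -9, -5, 0, 6, 13, 21 → 30.
So the next point is (triangle, 30).

(triangle, 30)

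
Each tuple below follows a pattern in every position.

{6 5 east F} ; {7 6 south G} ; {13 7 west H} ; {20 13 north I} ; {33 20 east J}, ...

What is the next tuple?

First value — each term is the sum of the two before it: 6, 7, 13, 20, 33 → 53.
Second value: 5, 6, 7, 13, 20 → 33 (always the previous value of the first value).
Direction: repeats east → south → west → north, so east, south, west, north, east → south.
For the letter, letters move forward 1 place in the alphabet: F, G, H, I, J → K.
Combining the parts gives {53 33 south K}.

{53 33 south K}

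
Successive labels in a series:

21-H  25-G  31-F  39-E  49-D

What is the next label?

First component: differences are 4, 6, 8, … (increasing by 2 each time), so 21, 25, 31, 39, 49 → 61.
Letter: H, G, F, E, D → C (letters move back 1 place in the alphabet).
Combining the parts gives 61-C.

61-C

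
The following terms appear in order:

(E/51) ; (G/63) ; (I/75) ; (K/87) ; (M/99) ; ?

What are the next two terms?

Letter goes E, G, I, K, M → O → Q (letters move forward 2 places in the alphabet).
Second coordinate — +12 each step: 51, 63, 75, 87, 99 → 111 → 123.
Putting the parts together: (O/111) and then (Q/123).

(O/111), (Q/123)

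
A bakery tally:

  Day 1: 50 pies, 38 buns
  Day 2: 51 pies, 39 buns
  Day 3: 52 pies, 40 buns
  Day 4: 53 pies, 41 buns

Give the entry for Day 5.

54 pies, 42 buns

For the pies, +1 each step: 50, 51, 52, 53 → 54.
For the buns, +1 each step: 38, 39, 40, 41 → 42.
Combining the parts gives 54 pies, 42 buns.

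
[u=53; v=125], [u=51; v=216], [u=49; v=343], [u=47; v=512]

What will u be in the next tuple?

45

U: −2 each step; 53, 51, 49, 47 → 45.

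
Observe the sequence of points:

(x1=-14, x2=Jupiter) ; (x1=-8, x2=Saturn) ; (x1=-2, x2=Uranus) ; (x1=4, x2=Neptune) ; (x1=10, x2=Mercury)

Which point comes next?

(x1=16, x2=Venus)

X1: -14, -8, -2, 4, 10 → 16 (+6 each step).
For the x2, runs through the planets Mercury→Neptune: Jupiter, Saturn, Uranus, Neptune, Mercury → Venus.
Combining the parts gives (x1=16, x2=Venus).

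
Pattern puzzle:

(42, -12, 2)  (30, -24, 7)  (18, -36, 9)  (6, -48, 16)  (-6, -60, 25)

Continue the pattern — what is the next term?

(-18, -72, 41)

First value goes 42, 30, 18, 6, -6 → -18 (−12 each step).
Second value: −12 each step; -12, -24, -36, -48, -60 → -72.
Third value goes 2, 7, 9, 16, 25 → 41 (each term is the sum of the two before it).
Combining the parts gives (-18, -72, 41).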